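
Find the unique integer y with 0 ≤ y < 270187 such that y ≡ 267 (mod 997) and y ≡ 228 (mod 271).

177733

997⁻¹ mod 271: 997·190 ≡ 1 (mod 271), so 997⁻¹ ≡ 190.
y = 267 + 997·((228 − 267)·190 mod 271) = 267 + 997·178 = 177733.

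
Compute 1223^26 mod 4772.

1797

26 in binary is 11010, i.e. 26 = 16 + 8 + 2.
1223^1 ≡ 1223 (mod 4772)
1223^2 ≡ 1223^2 = 1495729 ≡ 2093 (mod 4772)
1223^4 ≡ 2093^2 = 4380649 ≡ 4725 (mod 4772)
1223^8 ≡ 4725^2 = 22325625 ≡ 2209 (mod 4772)
1223^16 ≡ 2209^2 = 4879681 ≡ 2697 (mod 4772)
1223^26 = 1223^16 · 1223^8 · 1223^2 ≡ 2697 · 2209 · 2093 (mod 4772).
Accumulate the product:
2697 · 2209 = 5957673 ≡ 2217
2217 · 2093 = 4640181 ≡ 1797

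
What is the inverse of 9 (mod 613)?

545

613 = 68×9 + 1
9 = 9×1 + 0
gcd(9, 613) = 1, so the inverse exists.
Back-substitute for 1:
1 = 1×613 − 68×9
So 9⁻¹ ≡ −68 ≡ 545 (mod 613).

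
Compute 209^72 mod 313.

72 in binary is 1001000, i.e. 72 = 64 + 8.
209^1 ≡ 209 (mod 313)
209^2 ≡ 209^2 = 43681 ≡ 174 (mod 313)
209^4 ≡ 174^2 = 30276 ≡ 228 (mod 313)
209^8 ≡ 228^2 = 51984 ≡ 26 (mod 313)
209^16 ≡ 26^2 = 676 ≡ 50 (mod 313)
209^32 ≡ 50^2 = 2500 ≡ 309 (mod 313)
209^64 ≡ 309^2 = 95481 ≡ 16 (mod 313)
209^72 = 209^64 * 209^8 ≡ 16 * 26 (mod 313).
16 * 26 = 416 ≡ 103 (mod 313).

103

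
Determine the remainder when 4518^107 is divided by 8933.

5966

107 in binary is 1101011, i.e. 107 = 64 + 32 + 8 + 2 + 1.
4518^1 ≡ 4518 (mod 8933)
4518^2 ≡ 4518^2 = 20412324 ≡ 419 (mod 8933)
4518^4 ≡ 419^2 = 175561 ≡ 5834 (mod 8933)
4518^8 ≡ 5834^2 = 34035556 ≡ 826 (mod 8933)
4518^16 ≡ 826^2 = 682276 ≡ 3368 (mod 8933)
4518^32 ≡ 3368^2 = 11343424 ≡ 7447 (mod 8933)
4518^64 ≡ 7447^2 = 55457809 ≡ 1745 (mod 8933)
4518^107 = 4518^64 * 4518^32 * 4518^8 * 4518^2 * 4518^1 ≡ 1745 * 7447 * 826 * 419 * 4518 (mod 8933).
Accumulate the product:
1745 * 7447 = 12995015 ≡ 6433
6433 * 826 = 5313658 ≡ 7456
7456 * 419 = 3124064 ≡ 6447
6447 * 4518 = 29127546 ≡ 5966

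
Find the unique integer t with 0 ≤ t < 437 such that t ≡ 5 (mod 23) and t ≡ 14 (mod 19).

23⁻¹ mod 19: 23·5 ≡ 1 (mod 19), so 23⁻¹ ≡ 5.
t = 5 + 23·((14 − 5)·5 mod 19) = 5 + 23·7 = 166.

166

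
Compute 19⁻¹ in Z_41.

13

41 = 2×19 + 3
19 = 6×3 + 1
3 = 3×1 + 0
gcd(19, 41) = 1, so the inverse exists.
Bézout: 1 = −6×41 + 13×19.
So 19⁻¹ ≡ 13 (mod 41).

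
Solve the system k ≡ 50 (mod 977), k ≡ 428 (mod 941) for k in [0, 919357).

469987

977⁻¹ mod 941: 977·183 ≡ 1 (mod 941), so 977⁻¹ ≡ 183.
k = 50 + 977·((428 − 50)·183 mod 941) = 50 + 977·481 = 469987.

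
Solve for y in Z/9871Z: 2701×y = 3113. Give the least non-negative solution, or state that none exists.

8911

gcd(2701, 9871) = 1, so a unique solution mod 9871 exists.
2701⁻¹ ≡ 7353 (mod 9871).
y ≡ 7353×3113 ≡ 8911 (mod 9871).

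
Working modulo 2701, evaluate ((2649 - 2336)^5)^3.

2649 - 2336 = 313
(313)^5 ≡ 1795 (mod 2701)
(1795)^3 ≡ 2419 (mod 2701)

2419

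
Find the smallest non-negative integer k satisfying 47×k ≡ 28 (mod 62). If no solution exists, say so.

gcd(47, 62) = 1, so a unique solution mod 62 exists.
47⁻¹ ≡ 33 (mod 62).
k ≡ 33×28 ≡ 56 (mod 62).

56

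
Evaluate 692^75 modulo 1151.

252

75 in binary is 1001011, i.e. 75 = 64 + 8 + 2 + 1.
692^1 ≡ 692 (mod 1151)
692^2 ≡ 692^2 = 478864 ≡ 48 (mod 1151)
692^4 ≡ 48^2 = 2304 ≡ 2 (mod 1151)
692^8 ≡ 2^2 = 4 (mod 1151)
692^16 ≡ 4^2 = 16 (mod 1151)
692^32 ≡ 16^2 = 256 (mod 1151)
692^64 ≡ 256^2 = 65536 ≡ 1080 (mod 1151)
692^75 = 692^64 · 692^8 · 692^2 · 692^1 ≡ 1080 · 4 · 48 · 692 (mod 1151).
Accumulate the product:
1080 · 4 = 4320 ≡ 867
867 · 48 = 41616 ≡ 180
180 · 692 = 124560 ≡ 252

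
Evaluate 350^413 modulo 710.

230

350^1 ≡ 350 (mod 710)
350^2 ≡ 350^2 = 122500 ≡ 380 (mod 710)
350^4 ≡ 380^2 = 144400 ≡ 270 (mod 710)
350^8 ≡ 270^2 = 72900 ≡ 480 (mod 710)
350^16 ≡ 480^2 = 230400 ≡ 360 (mod 710)
350^32 ≡ 360^2 = 129600 ≡ 380 (mod 710)
350^64 ≡ 380^2 = 144400 ≡ 270 (mod 710)
350^128 ≡ 270^2 = 72900 ≡ 480 (mod 710)
350^256 ≡ 480^2 = 230400 ≡ 360 (mod 710)
350^413 = 350^256 · 350^128 · 350^16 · 350^8 · 350^4 · 350^1 ≡ 360 · 480 · 360 · 480 · 270 · 350 (mod 710).
Accumulate the product:
360 · 480 = 172800 ≡ 270
270 · 360 = 97200 ≡ 640
640 · 480 = 307200 ≡ 480
480 · 270 = 129600 ≡ 380
380 · 350 = 133000 ≡ 230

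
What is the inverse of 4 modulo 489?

489 = 122×4 + 1
4 = 4×1 + 0
gcd(4, 489) = 1, so the inverse exists.
Bézout: 1 = 1×489 − 122×4.
So 4⁻¹ ≡ −122 ≡ 367 (mod 489).

367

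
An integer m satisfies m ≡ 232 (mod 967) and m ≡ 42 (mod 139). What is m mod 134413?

75658

967⁻¹ mod 139: 967×23 ≡ 1 (mod 139), so 967⁻¹ ≡ 23.
m = 232 + 967×((42 − 232)×23 mod 139) = 232 + 967×78 = 75658.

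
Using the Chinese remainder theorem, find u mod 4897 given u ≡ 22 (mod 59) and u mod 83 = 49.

1792

59⁻¹ mod 83: 59·38 ≡ 1 (mod 83), so 59⁻¹ ≡ 38.
u = 22 + 59·((49 − 22)·38 mod 83) = 22 + 59·30 = 1792.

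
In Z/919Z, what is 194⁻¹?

By the extended Euclidean algorithm:
919 = 4×194 + 143
194 = 1×143 + 51
143 = 2×51 + 41
51 = 1×41 + 10
41 = 4×10 + 1
10 = 10×1 + 0
gcd(194, 919) = 1, so the inverse exists.
Back-substitute for 1:
1 = 1×41 − 4×10
  = −4×51 + 5×41
  = 5×143 − 14×51
  = −14×194 + 19×143
  = 19×919 − 90×194
So 194⁻¹ ≡ −90 ≡ 829 (mod 919).

829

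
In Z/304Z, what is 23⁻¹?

119

304 = 13·23 + 5
23 = 4·5 + 3
5 = 1·3 + 2
3 = 1·2 + 1
2 = 2·1 + 0
gcd(23, 304) = 1, so the inverse exists.
Back-substitute for 1:
1 = 1·3 − 1·2
  = −1·5 + 2·3
  = 2·23 − 9·5
  = −9·304 + 119·23
So 23⁻¹ ≡ 119 (mod 304).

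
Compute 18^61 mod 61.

Compute successive squares:
18^1 ≡ 18 (mod 61)
18^2 ≡ 18^2 = 324 ≡ 19 (mod 61)
18^4 ≡ 19^2 = 361 ≡ 56 (mod 61)
18^8 ≡ 56^2 = 3136 ≡ 25 (mod 61)
18^16 ≡ 25^2 = 625 ≡ 15 (mod 61)
18^32 ≡ 15^2 = 225 ≡ 42 (mod 61)
18^61 = 18^32 · 18^16 · 18^8 · 18^4 · 18^1 ≡ 42 · 15 · 25 · 56 · 18 (mod 61).
Accumulate the product:
42 · 15 = 630 ≡ 20
20 · 25 = 500 ≡ 12
12 · 56 = 672 ≡ 1
1 · 18 = 18

18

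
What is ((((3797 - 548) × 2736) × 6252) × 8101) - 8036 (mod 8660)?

5492

3797 - 548 = 3249
3249 × 2736 = 8889264 ≡ 4104 (mod 8660)
4104 × 6252 = 25658208 ≡ 7288 (mod 8660)
7288 × 8101 = 59040088 ≡ 4868 (mod 8660)
4868 - 8036 = -3168 ≡ 5492 (mod 8660)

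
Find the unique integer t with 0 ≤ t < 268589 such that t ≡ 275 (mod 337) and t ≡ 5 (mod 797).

204834

337⁻¹ mod 797: 337·473 ≡ 1 (mod 797), so 337⁻¹ ≡ 473.
t = 275 + 337·((5 − 275)·473 mod 797) = 275 + 337·607 = 204834.
Check: 204834 mod 337 = 275, 204834 mod 797 = 5. ✓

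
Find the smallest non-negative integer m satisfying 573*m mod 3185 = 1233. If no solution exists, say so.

gcd(573, 3185) = 1, so a unique solution mod 3185 exists.
573⁻¹ ≡ 2757 (mod 3185).
m ≡ 2757*1233 ≡ 986 (mod 3185).

986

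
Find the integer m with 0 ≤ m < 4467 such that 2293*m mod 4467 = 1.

976

Run the extended Euclidean algorithm:
4467 = 1*2293 + 2174
2293 = 1*2174 + 119
2174 = 18*119 + 32
119 = 3*32 + 23
32 = 1*23 + 9
23 = 2*9 + 5
9 = 1*5 + 4
5 = 1*4 + 1
4 = 4*1 + 0
gcd(2293, 4467) = 1, so the inverse exists.
Back-substitute for 1:
1 = 1*5 − 1*4
  = −1*9 + 2*5
  = 2*23 − 5*9
  = −5*32 + 7*23
  = 7*119 − 26*32
  = −26*2174 + 475*119
  = 475*2293 − 501*2174
  = −501*4467 + 976*2293
So 2293⁻¹ ≡ 976 (mod 4467).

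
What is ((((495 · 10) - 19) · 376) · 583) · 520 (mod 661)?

474

495 · 10 = 4950 ≡ 323 (mod 661)
323 - 19 = 304
304 · 376 = 114304 ≡ 612 (mod 661)
612 · 583 = 356796 ≡ 517 (mod 661)
517 · 520 = 268840 ≡ 474 (mod 661)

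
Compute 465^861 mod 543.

By square-and-multiply:
861 in binary is 1101011101, i.e. 861 = 512 + 256 + 64 + 16 + 8 + 4 + 1.
465^1 ≡ 465 (mod 543)
465^2 ≡ 465^2 = 216225 ≡ 111 (mod 543)
465^4 ≡ 111^2 = 12321 ≡ 375 (mod 543)
465^8 ≡ 375^2 = 140625 ≡ 531 (mod 543)
465^16 ≡ 531^2 = 281961 ≡ 144 (mod 543)
465^32 ≡ 144^2 = 20736 ≡ 102 (mod 543)
465^64 ≡ 102^2 = 10404 ≡ 87 (mod 543)
465^128 ≡ 87^2 = 7569 ≡ 510 (mod 543)
465^256 ≡ 510^2 = 260100 ≡ 3 (mod 543)
465^512 ≡ 3^2 = 9 (mod 543)
465^861 = 465^512 * 465^256 * 465^64 * 465^16 * 465^8 * 465^4 * 465^1 ≡ 9 * 3 * 87 * 144 * 531 * 375 * 465 (mod 543).
Accumulate the product:
9 * 3 = 27
27 * 87 = 2349 ≡ 177
177 * 144 = 25488 ≡ 510
510 * 531 = 270810 ≡ 396
396 * 375 = 148500 ≡ 261
261 * 465 = 121365 ≡ 276

276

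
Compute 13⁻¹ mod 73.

73 = 5·13 + 8
13 = 1·8 + 5
8 = 1·5 + 3
5 = 1·3 + 2
3 = 1·2 + 1
2 = 2·1 + 0
gcd(13, 73) = 1, so the inverse exists.
Bézout: 1 = 5·73 − 28·13.
So 13⁻¹ ≡ −28 ≡ 45 (mod 73).

45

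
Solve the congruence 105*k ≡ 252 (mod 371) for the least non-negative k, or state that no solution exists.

gcd(105, 371) = 7, and 7 | 252, so solutions exist.
Divide through by 7: 15*k mod 53 = 36.
15⁻¹ ≡ 46 (mod 53).
k ≡ 46*36 ≡ 13 (mod 53).
The smallest non-negative solution is k = 13.

13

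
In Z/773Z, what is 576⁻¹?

412

773 = 1*576 + 197
576 = 2*197 + 182
197 = 1*182 + 15
182 = 12*15 + 2
15 = 7*2 + 1
2 = 2*1 + 0
gcd(576, 773) = 1, so the inverse exists.
Back-substitute for 1:
1 = 1*15 − 7*2
  = −7*182 + 85*15
  = 85*197 − 92*182
  = −92*576 + 269*197
  = 269*773 − 361*576
So 576⁻¹ ≡ −361 ≡ 412 (mod 773).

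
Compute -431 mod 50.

19

-431 = -9×50 + 19, so -431 ≡ 19 (mod 50).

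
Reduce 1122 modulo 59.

1

1122 = 19*59 + 1, so 1122 ≡ 1 (mod 59).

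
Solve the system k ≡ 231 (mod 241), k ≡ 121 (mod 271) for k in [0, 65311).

22885

241⁻¹ mod 271: 241*9 ≡ 1 (mod 271), so 241⁻¹ ≡ 9.
k = 231 + 241*((121 − 231)*9 mod 271) = 231 + 241*94 = 22885.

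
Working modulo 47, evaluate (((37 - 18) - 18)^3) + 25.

26

37 - 18 = 19
19 - 18 = 1
(1)^3 ≡ 1 (mod 47)
1 + 25 = 26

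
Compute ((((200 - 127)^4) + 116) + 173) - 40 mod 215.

0

200 - 127 = 73
(73)^4 ≡ 181 (mod 215)
181 + 116 = 297 ≡ 82 (mod 215)
82 + 173 = 255 ≡ 40 (mod 215)
40 - 40 = 0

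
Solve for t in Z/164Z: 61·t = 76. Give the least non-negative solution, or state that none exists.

gcd(61, 164) = 1, so a unique solution mod 164 exists.
61⁻¹ ≡ 121 (mod 164).
t ≡ 121·76 ≡ 12 (mod 164).

12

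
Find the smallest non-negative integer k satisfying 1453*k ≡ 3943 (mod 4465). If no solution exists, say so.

gcd(1453, 4465) = 1, so a unique solution mod 4465 exists.
1453⁻¹ ≡ 1727 (mod 4465).
k ≡ 1727*3943 ≡ 436 (mod 4465).

436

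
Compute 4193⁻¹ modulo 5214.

Apply the Euclidean algorithm and back-substitute:
5214 = 1·4193 + 1021
4193 = 4·1021 + 109
1021 = 9·109 + 40
109 = 2·40 + 29
40 = 1·29 + 11
29 = 2·11 + 7
11 = 1·7 + 4
7 = 1·4 + 3
4 = 1·3 + 1
3 = 3·1 + 0
gcd(4193, 5214) = 1, so the inverse exists.
Bézout: 1 = 1154·5214 − 1435·4193.
So 4193⁻¹ ≡ −1435 ≡ 3779 (mod 5214).

3779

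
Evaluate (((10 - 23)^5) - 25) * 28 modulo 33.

10

10 - 23 = -13 ≡ 20 (mod 33)
(20)^5 ≡ 23 (mod 33)
23 - 25 = -2 ≡ 31 (mod 33)
31 * 28 = 868 ≡ 10 (mod 33)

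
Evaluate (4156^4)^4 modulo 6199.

(4156)^4 ≡ 5679 (mod 6199)
(5679)^4 ≡ 2631 (mod 6199)

2631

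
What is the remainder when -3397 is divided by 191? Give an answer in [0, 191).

-3397 = -18·191 + 41, so -3397 ≡ 41 (mod 191).

41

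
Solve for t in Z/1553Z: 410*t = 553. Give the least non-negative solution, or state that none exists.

793

gcd(410, 1553) = 1, so a unique solution mod 1553 exists.
410⁻¹ ≡ 125 (mod 1553).
t ≡ 125*553 ≡ 793 (mod 1553).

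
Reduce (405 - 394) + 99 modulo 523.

110

405 - 394 = 11
11 + 99 = 110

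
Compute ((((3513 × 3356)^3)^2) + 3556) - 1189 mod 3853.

776

3513 × 3356 = 11789628 ≡ 3301 (mod 3853)
(3301)^3 ≡ 2254 (mod 3853)
(2254)^2 ≡ 2262 (mod 3853)
2262 + 3556 = 5818 ≡ 1965 (mod 3853)
1965 - 1189 = 776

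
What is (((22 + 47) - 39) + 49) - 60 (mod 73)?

19

22 + 47 = 69
69 - 39 = 30
30 + 49 = 79 ≡ 6 (mod 73)
6 - 60 = -54 ≡ 19 (mod 73)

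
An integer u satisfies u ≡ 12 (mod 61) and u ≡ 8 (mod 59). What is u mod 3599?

3489

61⁻¹ mod 59: 61×30 ≡ 1 (mod 59), so 61⁻¹ ≡ 30.
u = 12 + 61×((8 − 12)×30 mod 59) = 12 + 61×57 = 3489.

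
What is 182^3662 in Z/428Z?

3662 in binary is 111001001110, i.e. 3662 = 2048 + 1024 + 512 + 64 + 8 + 4 + 2.
182^1 ≡ 182 (mod 428)
182^2 ≡ 182^2 = 33124 ≡ 168 (mod 428)
182^4 ≡ 168^2 = 28224 ≡ 404 (mod 428)
182^8 ≡ 404^2 = 163216 ≡ 148 (mod 428)
182^16 ≡ 148^2 = 21904 ≡ 76 (mod 428)
182^32 ≡ 76^2 = 5776 ≡ 212 (mod 428)
182^64 ≡ 212^2 = 44944 ≡ 4 (mod 428)
182^128 ≡ 4^2 = 16 (mod 428)
182^256 ≡ 16^2 = 256 (mod 428)
182^512 ≡ 256^2 = 65536 ≡ 52 (mod 428)
182^1024 ≡ 52^2 = 2704 ≡ 136 (mod 428)
182^2048 ≡ 136^2 = 18496 ≡ 92 (mod 428)
182^3662 = 182^2048 * 182^1024 * 182^512 * 182^64 * 182^8 * 182^4 * 182^2 ≡ 92 * 136 * 52 * 4 * 148 * 404 * 168 (mod 428).
Accumulate the product:
92 * 136 = 12512 ≡ 100
100 * 52 = 5200 ≡ 64
64 * 4 = 256
256 * 148 = 37888 ≡ 224
224 * 404 = 90496 ≡ 188
188 * 168 = 31584 ≡ 340

340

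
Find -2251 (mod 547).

484

-2251 = -5*547 + 484, so -2251 ≡ 484 (mod 547).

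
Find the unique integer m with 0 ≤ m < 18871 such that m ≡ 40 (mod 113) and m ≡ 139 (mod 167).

113⁻¹ mod 167: 113·34 ≡ 1 (mod 167), so 113⁻¹ ≡ 34.
m = 40 + 113·((139 − 40)·34 mod 167) = 40 + 113·26 = 2978.

2978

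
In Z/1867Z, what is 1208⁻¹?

1867 = 1*1208 + 659
1208 = 1*659 + 549
659 = 1*549 + 110
549 = 4*110 + 109
110 = 1*109 + 1
109 = 109*1 + 0
gcd(1208, 1867) = 1, so the inverse exists.
Back-substitute for 1:
1 = 1*110 − 1*109
  = −1*549 + 5*110
  = 5*659 − 6*549
  = −6*1208 + 11*659
  = 11*1867 − 17*1208
So 1208⁻¹ ≡ −17 ≡ 1850 (mod 1867).

1850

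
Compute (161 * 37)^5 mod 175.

161 * 37 = 5957 ≡ 7 (mod 175)
(7)^5 ≡ 7 (mod 175)

7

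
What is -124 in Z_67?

-124 = -2·67 + 10, so -124 ≡ 10 (mod 67).

10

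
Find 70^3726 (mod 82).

36

70^1 ≡ 70 (mod 82)
70^2 ≡ 70^2 = 4900 ≡ 62 (mod 82)
70^4 ≡ 62^2 = 3844 ≡ 72 (mod 82)
70^8 ≡ 72^2 = 5184 ≡ 18 (mod 82)
70^16 ≡ 18^2 = 324 ≡ 78 (mod 82)
70^32 ≡ 78^2 = 6084 ≡ 16 (mod 82)
70^64 ≡ 16^2 = 256 ≡ 10 (mod 82)
70^128 ≡ 10^2 = 100 ≡ 18 (mod 82)
70^256 ≡ 18^2 = 324 ≡ 78 (mod 82)
70^512 ≡ 78^2 = 6084 ≡ 16 (mod 82)
70^1024 ≡ 16^2 = 256 ≡ 10 (mod 82)
70^2048 ≡ 10^2 = 100 ≡ 18 (mod 82)
70^3726 = 70^2048 * 70^1024 * 70^512 * 70^128 * 70^8 * 70^4 * 70^2 ≡ 18 * 10 * 16 * 18 * 18 * 72 * 62 (mod 82).
Accumulate the product:
18 * 10 = 180 ≡ 16
16 * 16 = 256 ≡ 10
10 * 18 = 180 ≡ 16
16 * 18 = 288 ≡ 42
42 * 72 = 3024 ≡ 72
72 * 62 = 4464 ≡ 36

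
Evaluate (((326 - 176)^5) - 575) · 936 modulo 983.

326 - 176 = 150
(150)^5 ≡ 954 (mod 983)
954 - 575 = 379
379 · 936 = 354744 ≡ 864 (mod 983)

864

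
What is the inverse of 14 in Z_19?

Apply the Euclidean algorithm and back-substitute:
19 = 1·14 + 5
14 = 2·5 + 4
5 = 1·4 + 1
4 = 4·1 + 0
gcd(14, 19) = 1, so the inverse exists.
Back-substitute for 1:
1 = 1·5 − 1·4
  = −1·14 + 3·5
  = 3·19 − 4·14
So 14⁻¹ ≡ −4 ≡ 15 (mod 19).

15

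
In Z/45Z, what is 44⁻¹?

Apply the Euclidean algorithm and back-substitute:
45 = 1·44 + 1
44 = 44·1 + 0
gcd(44, 45) = 1, so the inverse exists.
Bézout: 1 = 1·45 − 1·44.
So 44⁻¹ ≡ −1 ≡ 44 (mod 45).

44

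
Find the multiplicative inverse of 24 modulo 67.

14

67 = 2*24 + 19
24 = 1*19 + 5
19 = 3*5 + 4
5 = 1*4 + 1
4 = 4*1 + 0
gcd(24, 67) = 1, so the inverse exists.
Back-substitute for 1:
1 = 1*5 − 1*4
  = −1*19 + 4*5
  = 4*24 − 5*19
  = −5*67 + 14*24
So 24⁻¹ ≡ 14 (mod 67).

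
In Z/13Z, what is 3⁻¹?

Run the extended Euclidean algorithm:
13 = 4×3 + 1
3 = 3×1 + 0
gcd(3, 13) = 1, so the inverse exists.
Back-substitute for 1:
1 = 1×13 − 4×3
So 3⁻¹ ≡ −4 ≡ 9 (mod 13).

9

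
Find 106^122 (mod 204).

16

122 in binary is 1111010, i.e. 122 = 64 + 32 + 16 + 8 + 2.
106^1 ≡ 106 (mod 204)
106^2 ≡ 106^2 = 11236 ≡ 16 (mod 204)
106^4 ≡ 16^2 = 256 ≡ 52 (mod 204)
106^8 ≡ 52^2 = 2704 ≡ 52 (mod 204)
106^16 ≡ 52^2 = 2704 ≡ 52 (mod 204)
106^32 ≡ 52^2 = 2704 ≡ 52 (mod 204)
106^64 ≡ 52^2 = 2704 ≡ 52 (mod 204)
106^122 = 106^64 × 106^32 × 106^16 × 106^8 × 106^2 ≡ 52 × 52 × 52 × 52 × 16 (mod 204).
Accumulate the product:
52 × 52 = 2704 ≡ 52
52 × 52 = 2704 ≡ 52
52 × 52 = 2704 ≡ 52
52 × 16 = 832 ≡ 16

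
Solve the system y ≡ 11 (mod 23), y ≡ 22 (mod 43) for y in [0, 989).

839

23⁻¹ mod 43: 23×15 ≡ 1 (mod 43), so 23⁻¹ ≡ 15.
y = 11 + 23×((22 − 11)×15 mod 43) = 11 + 23×36 = 839.
Check: 839 mod 23 = 11, 839 mod 43 = 22. ✓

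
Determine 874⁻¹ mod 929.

152

929 = 1×874 + 55
874 = 15×55 + 49
55 = 1×49 + 6
49 = 8×6 + 1
6 = 6×1 + 0
gcd(874, 929) = 1, so the inverse exists.
Bézout: 1 = −143×929 + 152×874.
So 874⁻¹ ≡ 152 (mod 929).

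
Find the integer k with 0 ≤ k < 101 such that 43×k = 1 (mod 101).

47

Run the extended Euclidean algorithm:
101 = 2*43 + 15
43 = 2*15 + 13
15 = 1*13 + 2
13 = 6*2 + 1
2 = 2*1 + 0
gcd(43, 101) = 1, so the inverse exists.
Back-substitute for 1:
1 = 1*13 − 6*2
  = −6*15 + 7*13
  = 7*43 − 20*15
  = −20*101 + 47*43
So 43⁻¹ ≡ 47 (mod 101).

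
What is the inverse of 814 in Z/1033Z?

783

By the extended Euclidean algorithm:
1033 = 1·814 + 219
814 = 3·219 + 157
219 = 1·157 + 62
157 = 2·62 + 33
62 = 1·33 + 29
33 = 1·29 + 4
29 = 7·4 + 1
4 = 4·1 + 0
gcd(814, 1033) = 1, so the inverse exists.
Back-substitute for 1:
1 = 1·29 − 7·4
  = −7·33 + 8·29
  = 8·62 − 15·33
  = −15·157 + 38·62
  = 38·219 − 53·157
  = −53·814 + 197·219
  = 197·1033 − 250·814
So 814⁻¹ ≡ −250 ≡ 783 (mod 1033).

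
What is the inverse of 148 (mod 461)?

Apply the Euclidean algorithm and back-substitute:
461 = 3·148 + 17
148 = 8·17 + 12
17 = 1·12 + 5
12 = 2·5 + 2
5 = 2·2 + 1
2 = 2·1 + 0
gcd(148, 461) = 1, so the inverse exists.
Back-substitute for 1:
1 = 1·5 − 2·2
  = −2·12 + 5·5
  = 5·17 − 7·12
  = −7·148 + 61·17
  = 61·461 − 190·148
So 148⁻¹ ≡ −190 ≡ 271 (mod 461).

271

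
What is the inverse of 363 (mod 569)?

58

Run the extended Euclidean algorithm:
569 = 1×363 + 206
363 = 1×206 + 157
206 = 1×157 + 49
157 = 3×49 + 10
49 = 4×10 + 9
10 = 1×9 + 1
9 = 9×1 + 0
gcd(363, 569) = 1, so the inverse exists.
Bézout: 1 = −37×569 + 58×363.
So 363⁻¹ ≡ 58 (mod 569).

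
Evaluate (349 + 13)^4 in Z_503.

349 + 13 = 362
(362)^4 ≡ 282 (mod 503)

282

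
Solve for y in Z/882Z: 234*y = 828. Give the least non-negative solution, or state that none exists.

45

gcd(234, 882) = 18, and 18 | 828, so solutions exist.
Divide through by 18: 13*y = 46 (mod 49).
13⁻¹ ≡ 34 (mod 49).
y ≡ 34*46 ≡ 45 (mod 49).
The smallest non-negative solution is y = 45.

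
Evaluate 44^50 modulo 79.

50 in binary is 110010, i.e. 50 = 32 + 16 + 2.
44^1 ≡ 44 (mod 79)
44^2 ≡ 44^2 = 1936 ≡ 40 (mod 79)
44^4 ≡ 40^2 = 1600 ≡ 20 (mod 79)
44^8 ≡ 20^2 = 400 ≡ 5 (mod 79)
44^16 ≡ 5^2 = 25 (mod 79)
44^32 ≡ 25^2 = 625 ≡ 72 (mod 79)
44^50 = 44^32 * 44^16 * 44^2 ≡ 72 * 25 * 40 (mod 79).
Accumulate the product:
72 * 25 = 1800 ≡ 62
62 * 40 = 2480 ≡ 31

31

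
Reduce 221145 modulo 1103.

545

221145 = 200×1103 + 545, so 221145 ≡ 545 (mod 1103).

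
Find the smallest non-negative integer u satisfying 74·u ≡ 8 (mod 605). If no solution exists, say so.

gcd(74, 605) = 1, so a unique solution mod 605 exists.
74⁻¹ ≡ 139 (mod 605).
u ≡ 139·8 ≡ 507 (mod 605).

507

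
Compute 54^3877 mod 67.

6

3877 in binary is 111100100101, i.e. 3877 = 2048 + 1024 + 512 + 256 + 32 + 4 + 1.
54^1 ≡ 54 (mod 67)
54^2 ≡ 54^2 = 2916 ≡ 35 (mod 67)
54^4 ≡ 35^2 = 1225 ≡ 19 (mod 67)
54^8 ≡ 19^2 = 361 ≡ 26 (mod 67)
54^16 ≡ 26^2 = 676 ≡ 6 (mod 67)
54^32 ≡ 6^2 = 36 (mod 67)
54^64 ≡ 36^2 = 1296 ≡ 23 (mod 67)
54^128 ≡ 23^2 = 529 ≡ 60 (mod 67)
54^256 ≡ 60^2 = 3600 ≡ 49 (mod 67)
54^512 ≡ 49^2 = 2401 ≡ 56 (mod 67)
54^1024 ≡ 56^2 = 3136 ≡ 54 (mod 67)
54^2048 ≡ 54^2 = 2916 ≡ 35 (mod 67)
54^3877 = 54^2048 * 54^1024 * 54^512 * 54^256 * 54^32 * 54^4 * 54^1 ≡ 35 * 54 * 56 * 49 * 36 * 19 * 54 (mod 67).
Accumulate the product:
35 * 54 = 1890 ≡ 14
14 * 56 = 784 ≡ 47
47 * 49 = 2303 ≡ 25
25 * 36 = 900 ≡ 29
29 * 19 = 551 ≡ 15
15 * 54 = 810 ≡ 6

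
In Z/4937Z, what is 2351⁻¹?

Apply the Euclidean algorithm and back-substitute:
4937 = 2*2351 + 235
2351 = 10*235 + 1
235 = 235*1 + 0
gcd(2351, 4937) = 1, so the inverse exists.
Back-substitute for 1:
1 = 1*2351 − 10*235
  = −10*4937 + 21*2351
So 2351⁻¹ ≡ 21 (mod 4937).

21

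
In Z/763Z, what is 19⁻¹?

241

Apply the Euclidean algorithm and back-substitute:
763 = 40·19 + 3
19 = 6·3 + 1
3 = 3·1 + 0
gcd(19, 763) = 1, so the inverse exists.
Back-substitute for 1:
1 = 1·19 − 6·3
  = −6·763 + 241·19
So 19⁻¹ ≡ 241 (mod 763).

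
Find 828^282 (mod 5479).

3841

Using repeated squaring:
828^1 ≡ 828 (mod 5479)
828^2 ≡ 828^2 = 685584 ≡ 709 (mod 5479)
828^4 ≡ 709^2 = 502681 ≡ 4092 (mod 5479)
828^8 ≡ 4092^2 = 16744464 ≡ 640 (mod 5479)
828^16 ≡ 640^2 = 409600 ≡ 4154 (mod 5479)
828^32 ≡ 4154^2 = 17255716 ≡ 2345 (mod 5479)
828^64 ≡ 2345^2 = 5499025 ≡ 3588 (mod 5479)
828^128 ≡ 3588^2 = 12873744 ≡ 3573 (mod 5479)
828^256 ≡ 3573^2 = 12766329 ≡ 259 (mod 5479)
828^282 = 828^256 * 828^16 * 828^8 * 828^2 ≡ 259 * 4154 * 640 * 709 (mod 5479).
Accumulate the product:
259 * 4154 = 1075886 ≡ 2002
2002 * 640 = 1281280 ≡ 4673
4673 * 709 = 3313157 ≡ 3841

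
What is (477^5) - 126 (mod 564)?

231

(477)^5 ≡ 357 (mod 564)
357 - 126 = 231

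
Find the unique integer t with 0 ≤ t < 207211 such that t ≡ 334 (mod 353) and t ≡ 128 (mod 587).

13042

353⁻¹ mod 587: 353·148 ≡ 1 (mod 587), so 353⁻¹ ≡ 148.
t = 334 + 353·((128 − 334)·148 mod 587) = 334 + 353·36 = 13042.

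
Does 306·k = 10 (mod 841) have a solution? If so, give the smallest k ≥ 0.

gcd(306, 841) = 1, so a unique solution mod 841 exists.
306⁻¹ ≡ 426 (mod 841).
k ≡ 426·10 ≡ 55 (mod 841).

55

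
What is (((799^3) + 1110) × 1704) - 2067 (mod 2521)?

(799)^3 ≡ 906 (mod 2521)
906 + 1110 = 2016
2016 × 1704 = 3435264 ≡ 1662 (mod 2521)
1662 - 2067 = -405 ≡ 2116 (mod 2521)

2116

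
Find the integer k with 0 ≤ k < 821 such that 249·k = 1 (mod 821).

122

821 = 3·249 + 74
249 = 3·74 + 27
74 = 2·27 + 20
27 = 1·20 + 7
20 = 2·7 + 6
7 = 1·6 + 1
6 = 6·1 + 0
gcd(249, 821) = 1, so the inverse exists.
Back-substitute for 1:
1 = 1·7 − 1·6
  = −1·20 + 3·7
  = 3·27 − 4·20
  = −4·74 + 11·27
  = 11·249 − 37·74
  = −37·821 + 122·249
So 249⁻¹ ≡ 122 (mod 821).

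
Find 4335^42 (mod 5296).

1

42 in binary is 101010, i.e. 42 = 32 + 8 + 2.
4335^1 ≡ 4335 (mod 5296)
4335^2 ≡ 4335^2 = 18792225 ≡ 2017 (mod 5296)
4335^4 ≡ 2017^2 = 4068289 ≡ 961 (mod 5296)
4335^8 ≡ 961^2 = 923521 ≡ 2017 (mod 5296)
4335^16 ≡ 2017^2 = 4068289 ≡ 961 (mod 5296)
4335^32 ≡ 961^2 = 923521 ≡ 2017 (mod 5296)
4335^42 = 4335^32 × 4335^8 × 4335^2 ≡ 2017 × 2017 × 2017 (mod 5296).
Accumulate the product:
2017 × 2017 = 4068289 ≡ 961
961 × 2017 = 1938337 ≡ 1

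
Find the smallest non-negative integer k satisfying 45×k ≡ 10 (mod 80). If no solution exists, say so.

gcd(45, 80) = 5, and 5 | 10, so solutions exist.
Divide through by 5: 9×k ≡ 2 (mod 16).
9⁻¹ ≡ 9 (mod 16).
k ≡ 9×2 ≡ 2 (mod 16).
The smallest non-negative solution is k = 2.

2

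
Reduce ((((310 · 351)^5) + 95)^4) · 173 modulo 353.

215

310 · 351 = 108810 ≡ 86 (mod 353)
(86)^5 ≡ 144 (mod 353)
144 + 95 = 239
(239)^4 ≡ 342 (mod 353)
342 · 173 = 59166 ≡ 215 (mod 353)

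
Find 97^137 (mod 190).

Using repeated squaring:
137 in binary is 10001001, i.e. 137 = 128 + 8 + 1.
97^1 ≡ 97 (mod 190)
97^2 ≡ 97^2 = 9409 ≡ 99 (mod 190)
97^4 ≡ 99^2 = 9801 ≡ 111 (mod 190)
97^8 ≡ 111^2 = 12321 ≡ 161 (mod 190)
97^16 ≡ 161^2 = 25921 ≡ 81 (mod 190)
97^32 ≡ 81^2 = 6561 ≡ 101 (mod 190)
97^64 ≡ 101^2 = 10201 ≡ 131 (mod 190)
97^128 ≡ 131^2 = 17161 ≡ 61 (mod 190)
97^137 = 97^128 · 97^8 · 97^1 ≡ 61 · 161 · 97 (mod 190).
Accumulate the product:
61 · 161 = 9821 ≡ 131
131 · 97 = 12707 ≡ 167

167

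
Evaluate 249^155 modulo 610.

155 in binary is 10011011, i.e. 155 = 128 + 16 + 8 + 2 + 1.
249^1 ≡ 249 (mod 610)
249^2 ≡ 249^2 = 62001 ≡ 391 (mod 610)
249^4 ≡ 391^2 = 152881 ≡ 381 (mod 610)
249^8 ≡ 381^2 = 145161 ≡ 591 (mod 610)
249^16 ≡ 591^2 = 349281 ≡ 361 (mod 610)
249^32 ≡ 361^2 = 130321 ≡ 391 (mod 610)
249^64 ≡ 391^2 = 152881 ≡ 381 (mod 610)
249^128 ≡ 381^2 = 145161 ≡ 591 (mod 610)
249^155 = 249^128 * 249^16 * 249^8 * 249^2 * 249^1 ≡ 591 * 361 * 591 * 391 * 249 (mod 610).
Accumulate the product:
591 * 361 = 213351 ≡ 461
461 * 591 = 272451 ≡ 391
391 * 391 = 152881 ≡ 381
381 * 249 = 94869 ≡ 319

319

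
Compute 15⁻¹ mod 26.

Run the extended Euclidean algorithm:
26 = 1*15 + 11
15 = 1*11 + 4
11 = 2*4 + 3
4 = 1*3 + 1
3 = 3*1 + 0
gcd(15, 26) = 1, so the inverse exists.
Back-substitute for 1:
1 = 1*4 − 1*3
  = −1*11 + 3*4
  = 3*15 − 4*11
  = −4*26 + 7*15
So 15⁻¹ ≡ 7 (mod 26).

7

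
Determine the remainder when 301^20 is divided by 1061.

20 in binary is 10100, i.e. 20 = 16 + 4.
301^1 ≡ 301 (mod 1061)
301^2 ≡ 301^2 = 90601 ≡ 416 (mod 1061)
301^4 ≡ 416^2 = 173056 ≡ 113 (mod 1061)
301^8 ≡ 113^2 = 12769 ≡ 37 (mod 1061)
301^16 ≡ 37^2 = 1369 ≡ 308 (mod 1061)
301^20 = 301^16 * 301^4 ≡ 308 * 113 (mod 1061).
308 * 113 = 34804 ≡ 852 (mod 1061).

852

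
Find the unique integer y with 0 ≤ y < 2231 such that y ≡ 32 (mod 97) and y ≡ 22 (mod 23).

2069

97⁻¹ mod 23: 97·14 ≡ 1 (mod 23), so 97⁻¹ ≡ 14.
y = 32 + 97·((22 − 32)·14 mod 23) = 32 + 97·21 = 2069.
Check: 2069 mod 97 = 32, 2069 mod 23 = 22. ✓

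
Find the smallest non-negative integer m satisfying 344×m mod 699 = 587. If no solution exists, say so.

gcd(344, 699) = 1, so a unique solution mod 699 exists.
344⁻¹ ≡ 254 (mod 699).
m ≡ 254×587 ≡ 211 (mod 699).

211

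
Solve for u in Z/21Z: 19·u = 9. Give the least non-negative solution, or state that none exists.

6

gcd(19, 21) = 1, so a unique solution mod 21 exists.
19⁻¹ ≡ 10 (mod 21).
u ≡ 10·9 ≡ 6 (mod 21).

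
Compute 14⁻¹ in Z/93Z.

20

Apply the Euclidean algorithm and back-substitute:
93 = 6·14 + 9
14 = 1·9 + 5
9 = 1·5 + 4
5 = 1·4 + 1
4 = 4·1 + 0
gcd(14, 93) = 1, so the inverse exists.
Bézout: 1 = −3·93 + 20·14.
So 14⁻¹ ≡ 20 (mod 93).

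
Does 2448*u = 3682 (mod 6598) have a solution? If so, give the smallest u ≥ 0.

gcd(2448, 6598) = 2, and 2 | 3682, so solutions exist.
Divide through by 2: 1224*u mod 3299 = 1841.
1224⁻¹ ≡ 2105 (mod 3299).
u ≡ 2105*1841 ≡ 2279 (mod 3299).
The smallest non-negative solution is u = 2279.

2279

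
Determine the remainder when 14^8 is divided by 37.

Compute successive squares:
14^1 ≡ 14 (mod 37)
14^2 ≡ 14^2 = 196 ≡ 11 (mod 37)
14^4 ≡ 11^2 = 121 ≡ 10 (mod 37)
14^8 ≡ 10^2 = 100 ≡ 26 (mod 37)
So 14^8 ≡ 26 (mod 37).

26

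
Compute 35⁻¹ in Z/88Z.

83

Apply the Euclidean algorithm and back-substitute:
88 = 2×35 + 18
35 = 1×18 + 17
18 = 1×17 + 1
17 = 17×1 + 0
gcd(35, 88) = 1, so the inverse exists.
Back-substitute for 1:
1 = 1×18 − 1×17
  = −1×35 + 2×18
  = 2×88 − 5×35
So 35⁻¹ ≡ −5 ≡ 83 (mod 88).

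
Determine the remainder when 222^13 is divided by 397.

13 in binary is 1101, i.e. 13 = 8 + 4 + 1.
222^1 ≡ 222 (mod 397)
222^2 ≡ 222^2 = 49284 ≡ 56 (mod 397)
222^4 ≡ 56^2 = 3136 ≡ 357 (mod 397)
222^8 ≡ 357^2 = 127449 ≡ 12 (mod 397)
222^13 = 222^8 · 222^4 · 222^1 ≡ 12 · 357 · 222 (mod 397).
Accumulate the product:
12 · 357 = 4284 ≡ 314
314 · 222 = 69708 ≡ 233

233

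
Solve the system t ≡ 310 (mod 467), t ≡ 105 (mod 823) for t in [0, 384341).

213262

467⁻¹ mod 823: 467·608 ≡ 1 (mod 823), so 467⁻¹ ≡ 608.
t = 310 + 467·((105 − 310)·608 mod 823) = 310 + 467·456 = 213262.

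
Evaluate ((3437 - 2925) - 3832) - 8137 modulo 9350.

7243

3437 - 2925 = 512
512 - 3832 = -3320 ≡ 6030 (mod 9350)
6030 - 8137 = -2107 ≡ 7243 (mod 9350)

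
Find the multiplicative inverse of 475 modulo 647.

568

Run the extended Euclidean algorithm:
647 = 1*475 + 172
475 = 2*172 + 131
172 = 1*131 + 41
131 = 3*41 + 8
41 = 5*8 + 1
8 = 8*1 + 0
gcd(475, 647) = 1, so the inverse exists.
Back-substitute for 1:
1 = 1*41 − 5*8
  = −5*131 + 16*41
  = 16*172 − 21*131
  = −21*475 + 58*172
  = 58*647 − 79*475
So 475⁻¹ ≡ −79 ≡ 568 (mod 647).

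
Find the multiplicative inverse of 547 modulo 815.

593

Run the extended Euclidean algorithm:
815 = 1·547 + 268
547 = 2·268 + 11
268 = 24·11 + 4
11 = 2·4 + 3
4 = 1·3 + 1
3 = 3·1 + 0
gcd(547, 815) = 1, so the inverse exists.
Back-substitute for 1:
1 = 1·4 − 1·3
  = −1·11 + 3·4
  = 3·268 − 73·11
  = −73·547 + 149·268
  = 149·815 − 222·547
So 547⁻¹ ≡ −222 ≡ 593 (mod 815).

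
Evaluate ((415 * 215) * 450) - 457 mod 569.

446

415 * 215 = 89225 ≡ 461 (mod 569)
461 * 450 = 207450 ≡ 334 (mod 569)
334 - 457 = -123 ≡ 446 (mod 569)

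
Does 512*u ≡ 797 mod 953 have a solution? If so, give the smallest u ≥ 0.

gcd(512, 953) = 1, so a unique solution mod 953 exists.
512⁻¹ ≡ 698 (mod 953).
u ≡ 698*797 ≡ 707 (mod 953).

707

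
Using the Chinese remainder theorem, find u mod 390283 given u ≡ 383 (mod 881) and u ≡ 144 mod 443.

881⁻¹ mod 443: 881*177 ≡ 1 (mod 443), so 881⁻¹ ≡ 177.
u = 383 + 881*((144 − 383)*177 mod 443) = 383 + 881*225 = 198608.

198608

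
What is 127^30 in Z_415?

30 in binary is 11110, i.e. 30 = 16 + 8 + 4 + 2.
127^1 ≡ 127 (mod 415)
127^2 ≡ 127^2 = 16129 ≡ 359 (mod 415)
127^4 ≡ 359^2 = 128881 ≡ 231 (mod 415)
127^8 ≡ 231^2 = 53361 ≡ 241 (mod 415)
127^16 ≡ 241^2 = 58081 ≡ 396 (mod 415)
127^30 = 127^16 × 127^8 × 127^4 × 127^2 ≡ 396 × 241 × 231 × 359 (mod 415).
Accumulate the product:
396 × 241 = 95436 ≡ 401
401 × 231 = 92631 ≡ 86
86 × 359 = 30874 ≡ 164

164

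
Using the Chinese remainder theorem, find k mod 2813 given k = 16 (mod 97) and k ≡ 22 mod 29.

97⁻¹ mod 29: 97*3 ≡ 1 (mod 29), so 97⁻¹ ≡ 3.
k = 16 + 97*((22 − 16)*3 mod 29) = 16 + 97*18 = 1762.

1762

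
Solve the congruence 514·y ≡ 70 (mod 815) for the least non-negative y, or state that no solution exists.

720

gcd(514, 815) = 1, so a unique solution mod 815 exists.
514⁻¹ ≡ 639 (mod 815).
y ≡ 639·70 ≡ 720 (mod 815).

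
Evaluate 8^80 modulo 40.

16

By square-and-multiply:
8^1 ≡ 8 (mod 40)
8^2 ≡ 8^2 = 64 ≡ 24 (mod 40)
8^4 ≡ 24^2 = 576 ≡ 16 (mod 40)
8^8 ≡ 16^2 = 256 ≡ 16 (mod 40)
8^16 ≡ 16^2 = 256 ≡ 16 (mod 40)
8^32 ≡ 16^2 = 256 ≡ 16 (mod 40)
8^64 ≡ 16^2 = 256 ≡ 16 (mod 40)
8^80 = 8^64 * 8^16 ≡ 16 * 16 (mod 40).
16 * 16 = 256 ≡ 16 (mod 40).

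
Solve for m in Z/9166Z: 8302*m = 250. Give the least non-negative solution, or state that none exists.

3002

gcd(8302, 9166) = 2, and 2 | 250, so solutions exist.
Divide through by 2: 4151*m ≡ 125 mod 4583.
4151⁻¹ ≡ 244 (mod 4583).
m ≡ 244*125 ≡ 3002 (mod 4583).
The smallest non-negative solution is m = 3002.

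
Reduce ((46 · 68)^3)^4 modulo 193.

46 · 68 = 3128 ≡ 40 (mod 193)
(40)^3 ≡ 117 (mod 193)
(117)^4 ≡ 3 (mod 193)

3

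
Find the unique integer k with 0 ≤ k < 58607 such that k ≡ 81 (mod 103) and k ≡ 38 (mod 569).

103⁻¹ mod 569: 103×453 ≡ 1 (mod 569), so 103⁻¹ ≡ 453.
k = 81 + 103×((38 − 81)×453 mod 569) = 81 + 103×436 = 44989.

44989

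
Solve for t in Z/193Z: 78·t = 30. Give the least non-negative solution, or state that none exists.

gcd(78, 193) = 1, so a unique solution mod 193 exists.
78⁻¹ ≡ 146 (mod 193).
t ≡ 146·30 ≡ 134 (mod 193).

134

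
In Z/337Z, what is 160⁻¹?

99

Run the extended Euclidean algorithm:
337 = 2·160 + 17
160 = 9·17 + 7
17 = 2·7 + 3
7 = 2·3 + 1
3 = 3·1 + 0
gcd(160, 337) = 1, so the inverse exists.
Bézout: 1 = −47·337 + 99·160.
So 160⁻¹ ≡ 99 (mod 337).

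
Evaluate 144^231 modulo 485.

144^1 ≡ 144 (mod 485)
144^2 ≡ 144^2 = 20736 ≡ 366 (mod 485)
144^4 ≡ 366^2 = 133956 ≡ 96 (mod 485)
144^8 ≡ 96^2 = 9216 ≡ 1 (mod 485)
144^16 ≡ 1^2 = 1 (mod 485)
144^32 ≡ 1^2 = 1 (mod 485)
144^64 ≡ 1^2 = 1 (mod 485)
144^128 ≡ 1^2 = 1 (mod 485)
144^231 = 144^128 × 144^64 × 144^32 × 144^4 × 144^2 × 144^1 ≡ 1 × 1 × 1 × 96 × 366 × 144 (mod 485).
Accumulate the product:
1 × 1 = 1
1 × 1 = 1
1 × 96 = 96
96 × 366 = 35136 ≡ 216
216 × 144 = 31104 ≡ 64

64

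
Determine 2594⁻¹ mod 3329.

By the extended Euclidean algorithm:
3329 = 1×2594 + 735
2594 = 3×735 + 389
735 = 1×389 + 346
389 = 1×346 + 43
346 = 8×43 + 2
43 = 21×2 + 1
2 = 2×1 + 0
gcd(2594, 3329) = 1, so the inverse exists.
Back-substitute for 1:
1 = 1×43 − 21×2
  = −21×346 + 169×43
  = 169×389 − 190×346
  = −190×735 + 359×389
  = 359×2594 − 1267×735
  = −1267×3329 + 1626×2594
So 2594⁻¹ ≡ 1626 (mod 3329).

1626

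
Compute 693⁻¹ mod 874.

169

874 = 1×693 + 181
693 = 3×181 + 150
181 = 1×150 + 31
150 = 4×31 + 26
31 = 1×26 + 5
26 = 5×5 + 1
5 = 5×1 + 0
gcd(693, 874) = 1, so the inverse exists.
Bézout: 1 = −134×874 + 169×693.
So 693⁻¹ ≡ 169 (mod 874).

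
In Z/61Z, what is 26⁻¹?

54

Run the extended Euclidean algorithm:
61 = 2×26 + 9
26 = 2×9 + 8
9 = 1×8 + 1
8 = 8×1 + 0
gcd(26, 61) = 1, so the inverse exists.
Back-substitute for 1:
1 = 1×9 − 1×8
  = −1×26 + 3×9
  = 3×61 − 7×26
So 26⁻¹ ≡ −7 ≡ 54 (mod 61).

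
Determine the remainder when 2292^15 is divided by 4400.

4368

By square-and-multiply:
2292^1 ≡ 2292 (mod 4400)
2292^2 ≡ 2292^2 = 5253264 ≡ 4064 (mod 4400)
2292^4 ≡ 4064^2 = 16516096 ≡ 2896 (mod 4400)
2292^8 ≡ 2896^2 = 8386816 ≡ 416 (mod 4400)
2292^15 = 2292^8 × 2292^4 × 2292^2 × 2292^1 ≡ 416 × 2896 × 4064 × 2292 (mod 4400).
Accumulate the product:
416 × 2896 = 1204736 ≡ 3536
3536 × 4064 = 14370304 ≡ 4304
4304 × 2292 = 9864768 ≡ 4368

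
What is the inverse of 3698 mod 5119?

5119 = 1·3698 + 1421
3698 = 2·1421 + 856
1421 = 1·856 + 565
856 = 1·565 + 291
565 = 1·291 + 274
291 = 1·274 + 17
274 = 16·17 + 2
17 = 8·2 + 1
2 = 2·1 + 0
gcd(3698, 5119) = 1, so the inverse exists.
Back-substitute for 1:
1 = 1·17 − 8·2
  = −8·274 + 129·17
  = 129·291 − 137·274
  = −137·565 + 266·291
  = 266·856 − 403·565
  = −403·1421 + 669·856
  = 669·3698 − 1741·1421
  = −1741·5119 + 2410·3698
So 3698⁻¹ ≡ 2410 (mod 5119).

2410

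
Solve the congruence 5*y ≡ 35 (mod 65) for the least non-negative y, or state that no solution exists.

gcd(5, 65) = 5, and 5 | 35, so solutions exist.
Divide through by 5: 1*y ≡ 7 mod 13.
1⁻¹ ≡ 1 (mod 13).
y ≡ 1*7 ≡ 7 (mod 13).
The smallest non-negative solution is y = 7.

7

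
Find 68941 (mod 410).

61

68941 = 168·410 + 61, so 68941 ≡ 61 (mod 410).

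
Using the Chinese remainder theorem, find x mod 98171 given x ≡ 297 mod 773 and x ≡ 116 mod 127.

76824

773⁻¹ mod 127: 773·104 ≡ 1 (mod 127), so 773⁻¹ ≡ 104.
x = 297 + 773·((116 − 297)·104 mod 127) = 297 + 773·99 = 76824.
Check: 76824 mod 773 = 297, 76824 mod 127 = 116. ✓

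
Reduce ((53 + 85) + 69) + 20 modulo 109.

9

53 + 85 = 138 ≡ 29 (mod 109)
29 + 69 = 98
98 + 20 = 118 ≡ 9 (mod 109)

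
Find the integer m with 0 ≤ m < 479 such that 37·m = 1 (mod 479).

246

479 = 12·37 + 35
37 = 1·35 + 2
35 = 17·2 + 1
2 = 2·1 + 0
gcd(37, 479) = 1, so the inverse exists.
Back-substitute for 1:
1 = 1·35 − 17·2
  = −17·37 + 18·35
  = 18·479 − 233·37
So 37⁻¹ ≡ −233 ≡ 246 (mod 479).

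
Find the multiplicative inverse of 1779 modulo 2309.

562

2309 = 1·1779 + 530
1779 = 3·530 + 189
530 = 2·189 + 152
189 = 1·152 + 37
152 = 4·37 + 4
37 = 9·4 + 1
4 = 4·1 + 0
gcd(1779, 2309) = 1, so the inverse exists.
Bézout: 1 = −433·2309 + 562·1779.
So 1779⁻¹ ≡ 562 (mod 2309).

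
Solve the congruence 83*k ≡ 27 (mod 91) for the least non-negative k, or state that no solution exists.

gcd(83, 91) = 1, so a unique solution mod 91 exists.
83⁻¹ ≡ 34 (mod 91).
k ≡ 34*27 ≡ 8 (mod 91).

8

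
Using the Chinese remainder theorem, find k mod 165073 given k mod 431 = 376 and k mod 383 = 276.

150795

431⁻¹ mod 383: 431*8 ≡ 1 (mod 383), so 431⁻¹ ≡ 8.
k = 376 + 431*((276 − 376)*8 mod 383) = 376 + 431*349 = 150795.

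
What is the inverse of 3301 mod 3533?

3000

Run the extended Euclidean algorithm:
3533 = 1·3301 + 232
3301 = 14·232 + 53
232 = 4·53 + 20
53 = 2·20 + 13
20 = 1·13 + 7
13 = 1·7 + 6
7 = 1·6 + 1
6 = 6·1 + 0
gcd(3301, 3533) = 1, so the inverse exists.
Bézout: 1 = 498·3533 − 533·3301.
So 3301⁻¹ ≡ −533 ≡ 3000 (mod 3533).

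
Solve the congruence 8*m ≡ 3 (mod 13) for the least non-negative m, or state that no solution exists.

2

gcd(8, 13) = 1, so a unique solution mod 13 exists.
8⁻¹ ≡ 5 (mod 13).
m ≡ 5*3 ≡ 2 (mod 13).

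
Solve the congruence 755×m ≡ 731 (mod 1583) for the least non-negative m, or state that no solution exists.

804

gcd(755, 1583) = 1, so a unique solution mod 1583 exists.
755⁻¹ ≡ 824 (mod 1583).
m ≡ 824×731 ≡ 804 (mod 1583).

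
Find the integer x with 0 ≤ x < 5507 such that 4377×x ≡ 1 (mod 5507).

5507 = 1×4377 + 1130
4377 = 3×1130 + 987
1130 = 1×987 + 143
987 = 6×143 + 129
143 = 1×129 + 14
129 = 9×14 + 3
14 = 4×3 + 2
3 = 1×2 + 1
2 = 2×1 + 0
gcd(4377, 5507) = 1, so the inverse exists.
Bézout: 1 = −1561×5507 + 1964×4377.
So 4377⁻¹ ≡ 1964 (mod 5507).

1964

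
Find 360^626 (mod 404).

By square-and-multiply:
360^1 ≡ 360 (mod 404)
360^2 ≡ 360^2 = 129600 ≡ 320 (mod 404)
360^4 ≡ 320^2 = 102400 ≡ 188 (mod 404)
360^8 ≡ 188^2 = 35344 ≡ 196 (mod 404)
360^16 ≡ 196^2 = 38416 ≡ 36 (mod 404)
360^32 ≡ 36^2 = 1296 ≡ 84 (mod 404)
360^64 ≡ 84^2 = 7056 ≡ 188 (mod 404)
360^128 ≡ 188^2 = 35344 ≡ 196 (mod 404)
360^256 ≡ 196^2 = 38416 ≡ 36 (mod 404)
360^512 ≡ 36^2 = 1296 ≡ 84 (mod 404)
360^626 = 360^512 * 360^64 * 360^32 * 360^16 * 360^2 ≡ 84 * 188 * 84 * 36 * 320 (mod 404).
Accumulate the product:
84 * 188 = 15792 ≡ 36
36 * 84 = 3024 ≡ 196
196 * 36 = 7056 ≡ 188
188 * 320 = 60160 ≡ 368

368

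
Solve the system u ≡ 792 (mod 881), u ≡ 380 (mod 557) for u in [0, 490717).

84487

881⁻¹ mod 557: 881*404 ≡ 1 (mod 557), so 881⁻¹ ≡ 404.
u = 792 + 881*((380 − 792)*404 mod 557) = 792 + 881*95 = 84487.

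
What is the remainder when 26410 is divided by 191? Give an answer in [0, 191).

26410 = 138·191 + 52, so 26410 ≡ 52 (mod 191).

52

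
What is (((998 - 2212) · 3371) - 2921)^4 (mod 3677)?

817

998 - 2212 = -1214 ≡ 2463 (mod 3677)
2463 · 3371 = 8302773 ≡ 107 (mod 3677)
107 - 2921 = -2814 ≡ 863 (mod 3677)
(863)^4 ≡ 817 (mod 3677)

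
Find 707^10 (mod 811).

10 in binary is 1010, i.e. 10 = 8 + 2.
707^1 ≡ 707 (mod 811)
707^2 ≡ 707^2 = 499849 ≡ 273 (mod 811)
707^4 ≡ 273^2 = 74529 ≡ 728 (mod 811)
707^8 ≡ 728^2 = 529984 ≡ 401 (mod 811)
707^10 = 707^8 × 707^2 ≡ 401 × 273 (mod 811).
401 × 273 = 109473 ≡ 799 (mod 811).

799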